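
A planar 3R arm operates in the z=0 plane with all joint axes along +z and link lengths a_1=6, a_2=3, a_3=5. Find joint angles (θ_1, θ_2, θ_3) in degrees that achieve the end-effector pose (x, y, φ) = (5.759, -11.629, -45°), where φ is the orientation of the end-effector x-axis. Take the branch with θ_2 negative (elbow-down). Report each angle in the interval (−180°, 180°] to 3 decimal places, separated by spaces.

-59.994 -45.018 60.012

wrist centre = target − a_3·(cos φ, sin φ) = (2.2235, -8.0935)
cos θ_2 = (70.4480−6²−3²)/(2·6·3) = 0.7069; θ_2 = -45.0177° (elbow-down)
β = atan2(-8.0935,2.2235) = -74.6385°; ψ = atan2(-2.1220,8.1207) = -14.6443°
θ_1 = β − ψ = -59.9942°
θ_3 = φ − θ_1 − θ_2 = 60.0119° (wrapped to (-180°,180°])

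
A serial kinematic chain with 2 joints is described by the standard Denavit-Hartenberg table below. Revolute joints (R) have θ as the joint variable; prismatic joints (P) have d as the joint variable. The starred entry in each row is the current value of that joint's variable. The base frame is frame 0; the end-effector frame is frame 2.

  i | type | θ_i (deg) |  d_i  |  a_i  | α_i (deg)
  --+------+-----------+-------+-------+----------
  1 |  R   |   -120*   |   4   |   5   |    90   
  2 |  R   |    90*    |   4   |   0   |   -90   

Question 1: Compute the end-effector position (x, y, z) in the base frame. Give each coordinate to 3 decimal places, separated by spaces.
-5.964 -2.330 4.000

after link 1: o_1 = (-2.5000, -4.3301, 4.0000)
after link 2: o_2 = (-5.9641, -2.3301, 4.0000)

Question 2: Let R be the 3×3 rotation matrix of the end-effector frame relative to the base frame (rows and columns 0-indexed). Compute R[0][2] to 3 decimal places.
End-effector z-axis (col 2 of R) = (0.5000,0.8660,0.0000)
R[0][2] = 0.5000

0.500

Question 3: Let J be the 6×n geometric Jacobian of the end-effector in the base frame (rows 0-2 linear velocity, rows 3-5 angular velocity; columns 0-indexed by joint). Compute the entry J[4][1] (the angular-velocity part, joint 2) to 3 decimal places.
0.500

axis z_1 = (-0.8660,0.5000,0.0000); lever o_n−o_1 = (-3.4641,2.0000,0.0000)
cross product → J_v[:, 1] = (-0.0000,-0.0000,-0.0000)
J_ω[:, 1] = z_1
entry J[4][1] = 0.5000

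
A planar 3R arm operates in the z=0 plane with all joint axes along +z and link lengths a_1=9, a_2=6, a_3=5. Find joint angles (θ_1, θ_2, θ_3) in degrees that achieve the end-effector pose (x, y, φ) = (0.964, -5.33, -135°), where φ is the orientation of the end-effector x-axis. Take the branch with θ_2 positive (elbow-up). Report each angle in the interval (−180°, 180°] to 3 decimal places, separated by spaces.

-60.003 150.004 134.999

wrist centre = target − a_3·(cos φ, sin φ) = (4.4995, -1.7945)
cos θ_2 = (23.4659−9²−6²)/(2·9·6) = -0.8661; θ_2 = 150.0035° (elbow-up)
β = atan2(-1.7945,4.4995) = -21.7427°; ψ = atan2(2.9997,3.8037) = 38.2603°
θ_1 = β − ψ = -60.0030°
θ_3 = φ − θ_1 − θ_2 = 134.9995° (wrapped to (-180°,180°])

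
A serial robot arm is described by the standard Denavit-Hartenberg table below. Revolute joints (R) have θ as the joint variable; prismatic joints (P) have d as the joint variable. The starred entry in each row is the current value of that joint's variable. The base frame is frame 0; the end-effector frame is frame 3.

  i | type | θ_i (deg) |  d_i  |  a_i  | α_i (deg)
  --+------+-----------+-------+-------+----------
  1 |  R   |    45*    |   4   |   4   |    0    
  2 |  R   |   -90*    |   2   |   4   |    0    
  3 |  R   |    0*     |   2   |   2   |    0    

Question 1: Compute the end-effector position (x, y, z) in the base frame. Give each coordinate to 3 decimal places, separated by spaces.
after link 1: o_1 = (2.8284, 2.8284, 4.0000)
after link 2: o_2 = (5.6569, -0.0000, 6.0000)
after link 3: o_3 = (7.0711, -1.4142, 8.0000)

7.071 -1.414 8.000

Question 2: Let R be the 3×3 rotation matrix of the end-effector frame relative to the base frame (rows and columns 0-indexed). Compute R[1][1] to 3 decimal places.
End-effector y-axis (col 1 of R) = (0.7071,0.7071,0.0000)
R[1][1] = 0.7071

0.707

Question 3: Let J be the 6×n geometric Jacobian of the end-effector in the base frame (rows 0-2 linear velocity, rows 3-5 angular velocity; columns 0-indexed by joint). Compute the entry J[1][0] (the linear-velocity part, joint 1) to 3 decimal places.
axis z_0 = ẑ; lever o_n−o_0 = (7.0711,-1.4142,8.0000)
cross product → J_v[:, 0] = (1.4142,7.0711,-0.0000)
J_ω[:, 0] = z_0
entry J[1][0] = 7.0711

7.071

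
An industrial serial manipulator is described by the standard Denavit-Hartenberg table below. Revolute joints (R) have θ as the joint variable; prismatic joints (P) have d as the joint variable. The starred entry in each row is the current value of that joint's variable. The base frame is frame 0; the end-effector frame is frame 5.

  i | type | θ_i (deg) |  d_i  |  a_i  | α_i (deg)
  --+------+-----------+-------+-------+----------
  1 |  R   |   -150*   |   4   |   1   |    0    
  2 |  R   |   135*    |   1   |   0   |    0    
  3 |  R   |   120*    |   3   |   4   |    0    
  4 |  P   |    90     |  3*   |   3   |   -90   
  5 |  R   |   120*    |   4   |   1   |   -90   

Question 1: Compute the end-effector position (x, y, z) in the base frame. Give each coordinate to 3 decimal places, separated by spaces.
after link 1: o_1 = (-0.8660, -0.5000, 4.0000)
after link 2: o_2 = (-0.8660, -0.5000, 5.0000)
after link 3: o_3 = (-1.9013, 3.3637, 8.0000)
after link 4: o_4 = (-4.7991, 2.5872, 11.0000)
after link 5: o_5 = (-3.2808, -1.1470, 10.1340)

-3.281 -1.147 10.134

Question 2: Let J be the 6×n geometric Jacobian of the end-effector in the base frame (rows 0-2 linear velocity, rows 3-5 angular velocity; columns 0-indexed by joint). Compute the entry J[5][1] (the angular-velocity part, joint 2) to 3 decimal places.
1.000

axis z_1 = (0.0000,0.0000,1.0000); lever o_n−o_1 = (-2.4148,-0.6470,6.1340)
cross product → J_v[:, 1] = (0.6470,-2.4148,0.0000)
J_ω[:, 1] = z_1
entry J[5][1] = 1.0000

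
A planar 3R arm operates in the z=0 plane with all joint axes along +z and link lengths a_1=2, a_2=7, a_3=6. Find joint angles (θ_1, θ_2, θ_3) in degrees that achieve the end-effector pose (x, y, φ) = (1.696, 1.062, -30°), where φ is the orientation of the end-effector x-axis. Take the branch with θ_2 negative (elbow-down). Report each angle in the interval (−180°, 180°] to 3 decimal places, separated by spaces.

wrist centre = target − a_3·(cos φ, sin φ) = (-3.5002, 4.0620)
cos θ_2 = (28.7509−2²−7²)/(2·2·7) = -0.8660; θ_2 = -150.0015° (elbow-down)
β = atan2(4.0620,-3.5002) = 130.7509°; ψ = atan2(-3.4998,-4.0623) = -139.2536°
θ_1 = β − ψ = 270.0045°
θ_3 = φ − θ_1 − θ_2 = -150.0029° (wrapped to (-180°,180°])

-89.996 -150.002 -150.003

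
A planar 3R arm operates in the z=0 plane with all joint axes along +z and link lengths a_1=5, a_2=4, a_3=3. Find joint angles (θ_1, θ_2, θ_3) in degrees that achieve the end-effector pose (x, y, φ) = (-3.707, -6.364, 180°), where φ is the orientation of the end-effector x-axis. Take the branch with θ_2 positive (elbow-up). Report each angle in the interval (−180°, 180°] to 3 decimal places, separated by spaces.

wrist centre = target − a_3·(cos φ, sin φ) = (-0.7070, -6.3640)
cos θ_2 = (41.0003−5²−4²)/(2·5·4) = 0.0000; θ_2 = 89.9995° (elbow-up)
β = atan2(-6.3640,-0.7070) = -96.3392°; ψ = atan2(4.0000,5.0000) = 38.6596°
θ_1 = β − ψ = -134.9988°
θ_3 = φ − θ_1 − θ_2 = -135.0007° (wrapped to (-180°,180°])

-134.999 90.000 -135.001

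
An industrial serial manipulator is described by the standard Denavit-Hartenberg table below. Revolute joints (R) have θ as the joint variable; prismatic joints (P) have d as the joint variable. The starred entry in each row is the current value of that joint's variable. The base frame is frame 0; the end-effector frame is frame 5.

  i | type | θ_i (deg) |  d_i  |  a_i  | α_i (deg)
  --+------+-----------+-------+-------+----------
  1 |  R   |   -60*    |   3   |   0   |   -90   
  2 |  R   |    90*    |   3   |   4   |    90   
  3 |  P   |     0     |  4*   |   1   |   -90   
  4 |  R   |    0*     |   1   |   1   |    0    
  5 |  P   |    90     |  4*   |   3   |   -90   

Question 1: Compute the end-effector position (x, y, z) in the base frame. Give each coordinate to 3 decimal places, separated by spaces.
after link 1: o_1 = (0.0000, 0.0000, 3.0000)
after link 2: o_2 = (2.5981, 1.5000, -1.0000)
after link 3: o_3 = (4.5981, -1.9641, -2.0000)
after link 4: o_4 = (5.4641, -1.4641, -3.0000)
after link 5: o_5 = (7.4282, 3.1340, -3.0000)

7.428 3.134 -3.000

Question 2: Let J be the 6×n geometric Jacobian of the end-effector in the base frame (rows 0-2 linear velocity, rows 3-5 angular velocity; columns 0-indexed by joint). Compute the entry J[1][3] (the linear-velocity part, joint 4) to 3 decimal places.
0.866

axis z_3 = (0.8660,0.5000,0.0000); lever o_n−o_3 = (2.8301,5.0981,-1.0000)
cross product → J_v[:, 3] = (-0.5000,0.8660,3.0000)
J_ω[:, 3] = z_3
entry J[1][3] = 0.8660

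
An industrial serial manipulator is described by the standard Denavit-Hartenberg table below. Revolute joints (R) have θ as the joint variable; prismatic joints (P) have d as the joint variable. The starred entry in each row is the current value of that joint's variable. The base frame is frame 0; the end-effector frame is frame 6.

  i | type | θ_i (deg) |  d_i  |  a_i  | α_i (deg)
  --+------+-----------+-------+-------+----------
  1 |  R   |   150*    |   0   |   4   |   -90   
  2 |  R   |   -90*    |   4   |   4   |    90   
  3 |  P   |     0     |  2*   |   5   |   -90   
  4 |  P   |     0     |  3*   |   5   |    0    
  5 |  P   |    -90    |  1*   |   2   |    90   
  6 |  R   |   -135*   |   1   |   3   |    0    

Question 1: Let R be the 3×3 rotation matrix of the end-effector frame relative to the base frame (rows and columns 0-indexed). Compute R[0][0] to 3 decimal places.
-0.259

End-effector x-axis (col 0 of R) = (-0.2588,0.9659,-0.0000)
R[0][0] = -0.2588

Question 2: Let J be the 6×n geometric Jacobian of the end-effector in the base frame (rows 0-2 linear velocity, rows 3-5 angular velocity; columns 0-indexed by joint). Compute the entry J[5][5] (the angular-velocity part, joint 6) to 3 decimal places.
axis z_5 = (0.0000,-0.0000,-1.0000); lever o_n−o_5 = (-0.7765,2.8978,-1.0000)
cross product → J_v[:, 5] = (2.8978,0.7765,0.0000)
J_ω[:, 5] = z_5
entry J[5][5] = -1.0000

-1.000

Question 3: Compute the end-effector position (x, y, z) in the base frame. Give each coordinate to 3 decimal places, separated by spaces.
after link 1: o_1 = (-3.4641, 2.0000, 0.0000)
after link 2: o_2 = (-5.4641, -1.4641, 4.0000)
after link 3: o_3 = (-3.7321, -2.4641, 9.0000)
after link 4: o_4 = (-5.2321, -5.0622, 14.0000)
after link 5: o_5 = (-4.0000, -6.9282, 14.0000)
after link 6: o_6 = (-4.7765, -4.0304, 13.0000)

-4.776 -4.030 13.000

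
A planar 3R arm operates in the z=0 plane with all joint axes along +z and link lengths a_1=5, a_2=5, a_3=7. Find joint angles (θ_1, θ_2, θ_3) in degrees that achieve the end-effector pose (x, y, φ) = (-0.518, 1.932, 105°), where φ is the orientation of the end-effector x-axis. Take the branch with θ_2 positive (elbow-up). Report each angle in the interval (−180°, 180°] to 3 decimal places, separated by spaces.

-135.005 120.003 120.002

wrist centre = target − a_3·(cos φ, sin φ) = (1.2937, -4.8295)
cos θ_2 = (24.9976−5²−5²)/(2·5·5) = -0.5000; θ_2 = 120.0031° (elbow-up)
β = atan2(-4.8295,1.2937) = -75.0036°; ψ = atan2(4.3300,2.4998) = 60.0016°
θ_1 = β − ψ = -135.0051°
θ_3 = φ − θ_1 − θ_2 = 120.0020° (wrapped to (-180°,180°])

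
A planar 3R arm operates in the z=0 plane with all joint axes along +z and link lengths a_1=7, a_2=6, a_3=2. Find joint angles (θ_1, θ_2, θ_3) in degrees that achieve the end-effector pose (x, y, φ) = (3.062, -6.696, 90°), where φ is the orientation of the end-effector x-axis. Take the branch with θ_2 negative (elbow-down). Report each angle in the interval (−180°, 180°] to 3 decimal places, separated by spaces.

wrist centre = target − a_3·(cos φ, sin φ) = (3.0620, -8.6960)
cos θ_2 = (84.9963−7²−6²)/(2·7·6) = -0.0000; θ_2 = -90.0026° (elbow-down)
β = atan2(-8.6960,3.0620) = -70.6020°; ψ = atan2(-6.0000,6.9997) = -40.6024°
θ_1 = β − ψ = -29.9996°
θ_3 = φ − θ_1 − θ_2 = -149.9978° (wrapped to (-180°,180°])

-30.000 -90.003 -149.998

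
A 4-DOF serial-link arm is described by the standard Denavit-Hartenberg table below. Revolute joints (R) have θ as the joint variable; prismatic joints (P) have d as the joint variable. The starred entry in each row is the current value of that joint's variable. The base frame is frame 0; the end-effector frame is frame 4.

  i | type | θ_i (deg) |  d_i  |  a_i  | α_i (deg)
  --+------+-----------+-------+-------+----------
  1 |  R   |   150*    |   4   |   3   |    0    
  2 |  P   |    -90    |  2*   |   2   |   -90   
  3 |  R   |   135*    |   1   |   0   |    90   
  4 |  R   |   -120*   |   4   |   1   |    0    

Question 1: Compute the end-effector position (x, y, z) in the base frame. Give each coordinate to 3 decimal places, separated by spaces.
-0.123 6.055 3.525

after link 1: o_1 = (-2.5981, 1.5000, 4.0000)
after link 2: o_2 = (-1.5981, 3.2321, 6.0000)
after link 3: o_3 = (-2.4641, 3.7321, 6.0000)
after link 4: o_4 = (-0.1231, 6.0547, 3.5251)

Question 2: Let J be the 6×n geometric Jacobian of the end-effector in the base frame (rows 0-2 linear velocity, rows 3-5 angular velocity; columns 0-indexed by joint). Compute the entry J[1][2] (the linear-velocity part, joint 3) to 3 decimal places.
-2.143

axis z_2 = (-0.8660,0.5000,0.0000); lever o_n−o_2 = (1.4750,2.8227,-2.4749)
cross product → J_v[:, 2] = (-1.2374,-2.1433,-3.1820)
J_ω[:, 2] = z_2
entry J[1][2] = -2.1433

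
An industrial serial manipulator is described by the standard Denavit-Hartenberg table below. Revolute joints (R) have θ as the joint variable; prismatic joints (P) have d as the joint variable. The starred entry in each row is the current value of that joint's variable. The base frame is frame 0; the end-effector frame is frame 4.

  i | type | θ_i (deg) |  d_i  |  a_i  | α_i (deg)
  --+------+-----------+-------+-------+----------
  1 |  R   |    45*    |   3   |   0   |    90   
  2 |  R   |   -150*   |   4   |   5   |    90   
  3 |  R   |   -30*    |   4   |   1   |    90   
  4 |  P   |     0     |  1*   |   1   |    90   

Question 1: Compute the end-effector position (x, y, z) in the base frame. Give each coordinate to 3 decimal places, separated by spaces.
-3.722 -6.739 3.348

after link 1: o_1 = (0.0000, 0.0000, 3.0000)
after link 2: o_2 = (-0.2334, -5.8903, 0.5000)
after link 3: o_3 = (-2.5315, -7.4813, 3.5311)
after link 4: o_4 = (-3.7216, -6.7395, 3.3481)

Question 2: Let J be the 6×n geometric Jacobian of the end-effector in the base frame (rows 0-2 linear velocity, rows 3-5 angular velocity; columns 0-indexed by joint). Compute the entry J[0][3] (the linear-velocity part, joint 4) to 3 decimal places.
-0.306

prismatic axis z_3 = (-0.3062,0.9186,0.2500)
J_v[:, 3] = z_3; J_ω[:, 3] = (0,0,0)
entry J[0][3] = -0.3062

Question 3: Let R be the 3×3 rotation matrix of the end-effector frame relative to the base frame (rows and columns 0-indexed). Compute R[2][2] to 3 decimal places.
-0.866

End-effector z-axis (col 2 of R) = (0.3536,0.3536,-0.8660)
R[2][2] = -0.8660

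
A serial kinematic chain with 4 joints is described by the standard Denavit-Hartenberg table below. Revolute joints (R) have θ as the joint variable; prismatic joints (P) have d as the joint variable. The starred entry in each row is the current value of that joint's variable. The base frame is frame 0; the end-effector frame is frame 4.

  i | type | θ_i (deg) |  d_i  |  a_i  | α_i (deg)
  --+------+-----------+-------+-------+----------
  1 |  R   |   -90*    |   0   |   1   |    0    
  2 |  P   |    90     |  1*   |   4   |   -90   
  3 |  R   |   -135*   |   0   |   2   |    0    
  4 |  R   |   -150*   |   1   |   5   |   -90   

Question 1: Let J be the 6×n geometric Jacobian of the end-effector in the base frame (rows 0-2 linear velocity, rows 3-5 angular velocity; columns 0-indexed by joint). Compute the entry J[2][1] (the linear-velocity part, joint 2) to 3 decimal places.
prismatic axis z_1 = (0.0000,0.0000,1.0000)
J_v[:, 1] = z_1; J_ω[:, 1] = (0,0,0)
entry J[2][1] = 1.0000

1.000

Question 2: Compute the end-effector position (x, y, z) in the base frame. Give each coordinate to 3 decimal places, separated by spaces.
after link 1: o_1 = (0.0000, -1.0000, 0.0000)
after link 2: o_2 = (4.0000, -1.0000, 1.0000)
after link 3: o_3 = (2.5858, -1.0000, 2.4142)
after link 4: o_4 = (3.8799, 0.0000, -2.4154)

3.880 0.000 -2.415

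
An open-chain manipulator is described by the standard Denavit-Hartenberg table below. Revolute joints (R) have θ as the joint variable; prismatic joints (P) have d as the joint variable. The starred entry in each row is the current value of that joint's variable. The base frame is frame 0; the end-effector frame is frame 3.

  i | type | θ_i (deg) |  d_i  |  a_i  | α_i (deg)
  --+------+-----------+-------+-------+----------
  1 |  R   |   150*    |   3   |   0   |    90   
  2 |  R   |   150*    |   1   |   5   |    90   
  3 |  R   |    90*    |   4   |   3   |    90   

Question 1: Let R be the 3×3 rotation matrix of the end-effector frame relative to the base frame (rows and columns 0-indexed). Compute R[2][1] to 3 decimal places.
0.866

End-effector y-axis (col 1 of R) = (-0.4330,0.2500,0.8660)
R[2][1] = 0.8660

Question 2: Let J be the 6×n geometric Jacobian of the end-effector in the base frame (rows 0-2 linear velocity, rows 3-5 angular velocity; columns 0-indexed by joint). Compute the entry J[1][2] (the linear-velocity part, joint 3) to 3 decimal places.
1.299

axis z_2 = (-0.4330,0.2500,0.8660); lever o_n−o_2 = (-0.2321,3.5981,3.4641)
cross product → J_v[:, 2] = (-2.2500,1.2990,-1.5000)
J_ω[:, 2] = z_2
entry J[1][2] = 1.2990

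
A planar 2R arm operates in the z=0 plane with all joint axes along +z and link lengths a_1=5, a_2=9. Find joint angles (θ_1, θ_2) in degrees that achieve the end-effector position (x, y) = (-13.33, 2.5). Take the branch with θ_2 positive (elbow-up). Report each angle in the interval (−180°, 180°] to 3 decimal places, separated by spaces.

149.997 30.004

cos θ_2 = (183.9389−5²−9²)/(2·5·9) = 0.8660; θ_2 = 30.0043° (elbow-up)
β = atan2(2.5000,-13.3300) = 169.3777°; ψ = atan2(4.5006,12.7939) = 19.3807°
θ_1 = β − ψ = 149.9971°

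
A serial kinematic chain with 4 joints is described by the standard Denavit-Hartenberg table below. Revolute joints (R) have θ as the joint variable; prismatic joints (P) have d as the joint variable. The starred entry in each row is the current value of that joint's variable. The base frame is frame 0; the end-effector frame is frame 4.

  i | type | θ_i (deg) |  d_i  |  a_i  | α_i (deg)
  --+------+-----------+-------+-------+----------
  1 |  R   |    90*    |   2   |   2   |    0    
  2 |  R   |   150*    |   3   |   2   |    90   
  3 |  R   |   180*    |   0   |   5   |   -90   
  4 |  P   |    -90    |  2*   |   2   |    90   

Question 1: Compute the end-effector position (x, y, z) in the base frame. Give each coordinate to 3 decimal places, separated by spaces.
-0.232 5.598 3.000

after link 1: o_1 = (0.0000, 2.0000, 2.0000)
after link 2: o_2 = (-1.0000, 0.2679, 5.0000)
after link 3: o_3 = (1.5000, 4.5981, 5.0000)
after link 4: o_4 = (-0.2321, 5.5981, 3.0000)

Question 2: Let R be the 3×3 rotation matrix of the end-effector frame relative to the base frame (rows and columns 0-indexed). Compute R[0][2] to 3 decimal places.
End-effector z-axis (col 2 of R) = (-0.5000,-0.8660,-0.0000)
R[0][2] = -0.5000

-0.500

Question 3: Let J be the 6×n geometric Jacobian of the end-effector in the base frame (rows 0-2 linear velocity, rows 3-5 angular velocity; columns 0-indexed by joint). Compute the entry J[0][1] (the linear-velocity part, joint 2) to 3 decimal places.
-3.598

axis z_1 = (0.0000,0.0000,1.0000); lever o_n−o_1 = (-0.2321,3.5981,1.0000)
cross product → J_v[:, 1] = (-3.5981,-0.2321,0.0000)
J_ω[:, 1] = z_1
entry J[0][1] = -3.5981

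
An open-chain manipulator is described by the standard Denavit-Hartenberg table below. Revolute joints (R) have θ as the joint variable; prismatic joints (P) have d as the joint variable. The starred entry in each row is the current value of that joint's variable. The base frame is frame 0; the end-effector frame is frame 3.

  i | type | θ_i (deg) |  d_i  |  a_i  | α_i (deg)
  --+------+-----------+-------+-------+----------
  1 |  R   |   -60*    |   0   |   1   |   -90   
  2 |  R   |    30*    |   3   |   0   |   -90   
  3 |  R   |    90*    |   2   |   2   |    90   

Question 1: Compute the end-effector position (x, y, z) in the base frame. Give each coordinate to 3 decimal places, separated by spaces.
after link 1: o_1 = (0.5000, -0.8660, 0.0000)
after link 2: o_2 = (3.0981, 0.6340, 0.0000)
after link 3: o_3 = (0.8660, 0.5000, -1.7321)

0.866 0.500 -1.732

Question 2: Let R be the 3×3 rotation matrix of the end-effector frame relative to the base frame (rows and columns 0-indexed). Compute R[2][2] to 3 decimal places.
End-effector z-axis (col 2 of R) = (0.4330,-0.7500,-0.5000)
R[2][2] = -0.5000

-0.500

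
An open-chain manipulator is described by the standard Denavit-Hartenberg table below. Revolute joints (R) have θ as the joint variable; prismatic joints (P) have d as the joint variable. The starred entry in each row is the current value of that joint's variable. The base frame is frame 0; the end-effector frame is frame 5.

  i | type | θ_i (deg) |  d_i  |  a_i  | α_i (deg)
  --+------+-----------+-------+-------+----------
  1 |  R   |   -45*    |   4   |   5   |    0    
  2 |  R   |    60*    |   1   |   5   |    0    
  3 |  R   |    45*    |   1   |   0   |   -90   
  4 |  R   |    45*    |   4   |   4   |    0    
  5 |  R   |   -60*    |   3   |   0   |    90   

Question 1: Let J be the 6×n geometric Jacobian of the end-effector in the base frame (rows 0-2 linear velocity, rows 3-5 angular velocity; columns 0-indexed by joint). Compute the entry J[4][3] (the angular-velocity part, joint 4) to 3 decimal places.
0.500

axis z_3 = (-0.8660,0.5000,0.0000); lever o_n−o_3 = (-4.6480,5.9495,-2.8284)
cross product → J_v[:, 3] = (-1.4142,-2.4495,-2.8284)
J_ω[:, 3] = z_3
entry J[4][3] = 0.5000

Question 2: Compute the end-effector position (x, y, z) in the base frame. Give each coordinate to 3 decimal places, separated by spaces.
after link 1: o_1 = (3.5355, -3.5355, 4.0000)
after link 2: o_2 = (8.3652, -2.2414, 5.0000)
after link 3: o_3 = (8.3652, -2.2414, 6.0000)
after link 4: o_4 = (6.3153, 2.2081, 3.1716)
after link 5: o_5 = (3.7172, 3.7081, 3.1716)

3.717 3.708 3.172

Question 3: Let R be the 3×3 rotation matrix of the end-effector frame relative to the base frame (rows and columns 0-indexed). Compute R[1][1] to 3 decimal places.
0.500

End-effector y-axis (col 1 of R) = (-0.8660,0.5000,0.0000)
R[1][1] = 0.5000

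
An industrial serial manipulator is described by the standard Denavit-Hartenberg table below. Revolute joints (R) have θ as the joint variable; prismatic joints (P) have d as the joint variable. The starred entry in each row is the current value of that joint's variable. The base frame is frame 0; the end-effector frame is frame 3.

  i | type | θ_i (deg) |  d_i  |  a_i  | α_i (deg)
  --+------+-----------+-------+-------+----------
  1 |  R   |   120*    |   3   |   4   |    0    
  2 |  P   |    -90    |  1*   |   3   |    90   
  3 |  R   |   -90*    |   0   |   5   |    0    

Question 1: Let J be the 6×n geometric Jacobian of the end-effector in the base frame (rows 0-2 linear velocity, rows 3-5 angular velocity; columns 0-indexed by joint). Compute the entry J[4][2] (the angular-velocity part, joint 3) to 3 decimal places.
axis z_2 = (0.5000,-0.8660,0.0000); lever o_n−o_2 = (0.0000,0.0000,-5.0000)
cross product → J_v[:, 2] = (4.3301,2.5000,0.0000)
J_ω[:, 2] = z_2
entry J[4][2] = -0.8660

-0.866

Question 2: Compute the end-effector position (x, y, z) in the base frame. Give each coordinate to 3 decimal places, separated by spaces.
after link 1: o_1 = (-2.0000, 3.4641, 3.0000)
after link 2: o_2 = (0.5981, 4.9641, 4.0000)
after link 3: o_3 = (0.5981, 4.9641, -1.0000)

0.598 4.964 -1.000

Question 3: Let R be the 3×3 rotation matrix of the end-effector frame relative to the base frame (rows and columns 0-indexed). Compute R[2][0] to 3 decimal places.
-1.000

End-effector x-axis (col 0 of R) = (0.0000,-0.0000,-1.0000)
R[2][0] = -1.0000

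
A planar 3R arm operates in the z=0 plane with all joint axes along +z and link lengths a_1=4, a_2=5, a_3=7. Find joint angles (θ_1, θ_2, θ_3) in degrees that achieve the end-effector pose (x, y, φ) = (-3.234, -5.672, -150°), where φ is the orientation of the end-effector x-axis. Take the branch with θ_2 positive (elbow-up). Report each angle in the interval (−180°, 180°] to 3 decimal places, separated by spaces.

wrist centre = target − a_3·(cos φ, sin φ) = (2.8282, -2.1720)
cos θ_2 = (12.7162−4²−5²)/(2·4·5) = -0.7071; θ_2 = 134.9991° (elbow-up)
β = atan2(-2.1720,2.8282) = -37.5237°; ψ = atan2(3.5356,0.4645) = 82.5151°
θ_1 = β − ψ = -120.0388°
θ_3 = φ − θ_1 − θ_2 = -164.9603° (wrapped to (-180°,180°])

-120.039 134.999 -164.960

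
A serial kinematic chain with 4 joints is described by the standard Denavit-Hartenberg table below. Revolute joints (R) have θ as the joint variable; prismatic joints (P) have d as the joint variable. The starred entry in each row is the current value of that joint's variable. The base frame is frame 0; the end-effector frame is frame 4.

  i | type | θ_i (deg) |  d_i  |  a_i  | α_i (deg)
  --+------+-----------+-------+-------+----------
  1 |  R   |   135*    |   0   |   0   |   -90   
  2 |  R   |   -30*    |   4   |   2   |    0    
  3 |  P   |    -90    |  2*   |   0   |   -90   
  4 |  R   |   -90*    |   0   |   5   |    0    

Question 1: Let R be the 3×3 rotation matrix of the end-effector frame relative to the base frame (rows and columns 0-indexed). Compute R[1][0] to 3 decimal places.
End-effector x-axis (col 0 of R) = (-0.7071,-0.7071,0.0000)
R[1][0] = -0.7071

-0.707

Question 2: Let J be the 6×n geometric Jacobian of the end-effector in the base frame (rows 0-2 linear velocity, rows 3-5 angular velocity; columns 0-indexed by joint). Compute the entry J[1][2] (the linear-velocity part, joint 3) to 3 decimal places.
-0.707

prismatic axis z_2 = (-0.7071,-0.7071,0.0000)
J_v[:, 2] = z_2; J_ω[:, 2] = (0,0,0)
entry J[1][2] = -0.7071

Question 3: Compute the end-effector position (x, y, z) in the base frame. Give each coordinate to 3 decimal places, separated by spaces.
-9.003 -6.553 1.000

after link 1: o_1 = (0.0000, 0.0000, 0.0000)
after link 2: o_2 = (-4.0532, -1.6037, 1.0000)
after link 3: o_3 = (-5.4674, -3.0179, 1.0000)
after link 4: o_4 = (-9.0029, -6.5534, 1.0000)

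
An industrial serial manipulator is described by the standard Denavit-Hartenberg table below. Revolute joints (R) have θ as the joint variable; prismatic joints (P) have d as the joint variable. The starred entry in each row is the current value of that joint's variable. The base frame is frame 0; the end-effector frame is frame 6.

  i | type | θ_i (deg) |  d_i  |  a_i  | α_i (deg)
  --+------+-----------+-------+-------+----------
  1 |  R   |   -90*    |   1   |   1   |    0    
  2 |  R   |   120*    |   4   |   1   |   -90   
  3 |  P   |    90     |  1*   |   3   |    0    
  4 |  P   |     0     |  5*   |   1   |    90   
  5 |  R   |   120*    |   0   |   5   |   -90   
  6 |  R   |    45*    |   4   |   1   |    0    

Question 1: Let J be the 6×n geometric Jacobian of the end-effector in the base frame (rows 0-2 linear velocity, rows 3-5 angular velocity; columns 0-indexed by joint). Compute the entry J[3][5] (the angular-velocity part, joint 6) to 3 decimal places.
0.250

axis z_5 = (0.2500,-0.4330,0.8660); lever o_n−o_5 = (0.0814,-1.5553,3.8177)
cross product → J_v[:, 5] = (-0.3062,-0.8839,-0.3536)
J_ω[:, 5] = z_5
entry J[3][5] = 0.2500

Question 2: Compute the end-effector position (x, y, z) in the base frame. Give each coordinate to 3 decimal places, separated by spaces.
-4.218 6.891 7.318

after link 1: o_1 = (0.0000, -1.0000, 1.0000)
after link 2: o_2 = (0.8660, -0.5000, 5.0000)
after link 3: o_3 = (0.3660, 0.3660, 2.0000)
after link 4: o_4 = (-2.1340, 4.6962, 1.0000)
after link 5: o_5 = (-4.2990, 8.4462, 3.5000)
after link 6: o_6 = (-4.2176, 6.8909, 7.3177)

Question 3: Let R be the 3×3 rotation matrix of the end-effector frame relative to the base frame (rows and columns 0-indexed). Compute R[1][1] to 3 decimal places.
-0.884

End-effector y-axis (col 1 of R) = (-0.3062,-0.8839,-0.3536)
R[1][1] = -0.8839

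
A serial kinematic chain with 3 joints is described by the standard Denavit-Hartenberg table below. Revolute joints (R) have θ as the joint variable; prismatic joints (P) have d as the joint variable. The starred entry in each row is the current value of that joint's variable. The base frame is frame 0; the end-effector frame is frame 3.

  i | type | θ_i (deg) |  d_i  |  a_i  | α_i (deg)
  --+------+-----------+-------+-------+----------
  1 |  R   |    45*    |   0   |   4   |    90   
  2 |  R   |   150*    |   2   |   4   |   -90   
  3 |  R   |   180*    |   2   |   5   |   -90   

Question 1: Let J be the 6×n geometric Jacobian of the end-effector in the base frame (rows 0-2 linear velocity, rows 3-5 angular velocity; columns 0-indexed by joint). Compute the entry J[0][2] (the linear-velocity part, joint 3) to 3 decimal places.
axis z_2 = (-0.3536,-0.3536,-0.8660); lever o_n−o_2 = (2.3548,2.3548,-4.2321)
cross product → J_v[:, 2] = (3.5355,-3.5355,0.0000)
J_ω[:, 2] = z_2
entry J[0][2] = 3.5355

3.536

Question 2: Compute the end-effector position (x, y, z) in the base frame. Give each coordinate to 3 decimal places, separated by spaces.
after link 1: o_1 = (2.8284, 2.8284, 0.0000)
after link 2: o_2 = (1.7932, -1.0353, 2.0000)
after link 3: o_3 = (4.1479, 1.3195, -2.2321)

4.148 1.319 -2.232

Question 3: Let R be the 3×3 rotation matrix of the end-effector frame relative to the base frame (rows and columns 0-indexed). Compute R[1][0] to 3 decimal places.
0.612

End-effector x-axis (col 0 of R) = (0.6124,0.6124,-0.5000)
R[1][0] = 0.6124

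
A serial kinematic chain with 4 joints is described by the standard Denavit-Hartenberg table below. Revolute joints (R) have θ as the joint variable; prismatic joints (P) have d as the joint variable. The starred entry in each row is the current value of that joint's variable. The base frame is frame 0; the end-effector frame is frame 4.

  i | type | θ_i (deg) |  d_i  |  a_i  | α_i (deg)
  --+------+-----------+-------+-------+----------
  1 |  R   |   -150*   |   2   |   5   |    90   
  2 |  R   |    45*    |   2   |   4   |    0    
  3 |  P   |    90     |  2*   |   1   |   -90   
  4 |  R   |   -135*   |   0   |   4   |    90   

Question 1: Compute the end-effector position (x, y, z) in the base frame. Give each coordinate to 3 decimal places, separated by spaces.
after link 1: o_1 = (-4.3301, -2.5000, 2.0000)
after link 2: o_2 = (-7.7796, -2.1822, 4.8284)
after link 3: o_3 = (-8.1672, -0.0966, 5.5355)
after link 4: o_4 = (-11.3135, 1.3529, 3.5355)

-11.314 1.353 3.536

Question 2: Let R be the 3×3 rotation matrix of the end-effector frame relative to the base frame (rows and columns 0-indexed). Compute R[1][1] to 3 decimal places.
0.354

End-effector y-axis (col 1 of R) = (0.6124,0.3536,-0.7071)
R[1][1] = 0.3536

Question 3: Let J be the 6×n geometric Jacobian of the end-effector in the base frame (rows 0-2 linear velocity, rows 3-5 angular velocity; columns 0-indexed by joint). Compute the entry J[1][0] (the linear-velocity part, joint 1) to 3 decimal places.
-11.314

axis z_0 = ẑ; lever o_n−o_0 = (-11.3135,1.3529,3.5355)
cross product → J_v[:, 0] = (-1.3529,-11.3135,0.0000)
J_ω[:, 0] = z_0
entry J[1][0] = -11.3135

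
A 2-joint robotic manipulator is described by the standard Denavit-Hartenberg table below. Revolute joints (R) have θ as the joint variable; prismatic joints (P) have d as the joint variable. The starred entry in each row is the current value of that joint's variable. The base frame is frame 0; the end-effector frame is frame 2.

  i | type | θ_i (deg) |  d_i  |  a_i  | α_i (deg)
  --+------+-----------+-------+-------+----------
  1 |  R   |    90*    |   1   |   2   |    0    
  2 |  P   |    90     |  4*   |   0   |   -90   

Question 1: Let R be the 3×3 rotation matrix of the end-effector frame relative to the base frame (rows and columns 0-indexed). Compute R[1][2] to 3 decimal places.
-1.000

End-effector z-axis (col 2 of R) = (-0.0000,-1.0000,0.0000)
R[1][2] = -1.0000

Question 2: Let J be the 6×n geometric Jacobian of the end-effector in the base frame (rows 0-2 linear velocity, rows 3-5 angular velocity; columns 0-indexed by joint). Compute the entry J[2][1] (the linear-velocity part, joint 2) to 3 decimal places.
prismatic axis z_1 = (0.0000,0.0000,1.0000)
J_v[:, 1] = z_1; J_ω[:, 1] = (0,0,0)
entry J[2][1] = 1.0000

1.000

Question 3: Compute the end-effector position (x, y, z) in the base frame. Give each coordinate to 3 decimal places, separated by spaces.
0.000 2.000 5.000

after link 1: o_1 = (0.0000, 2.0000, 1.0000)
after link 2: o_2 = (0.0000, 2.0000, 5.0000)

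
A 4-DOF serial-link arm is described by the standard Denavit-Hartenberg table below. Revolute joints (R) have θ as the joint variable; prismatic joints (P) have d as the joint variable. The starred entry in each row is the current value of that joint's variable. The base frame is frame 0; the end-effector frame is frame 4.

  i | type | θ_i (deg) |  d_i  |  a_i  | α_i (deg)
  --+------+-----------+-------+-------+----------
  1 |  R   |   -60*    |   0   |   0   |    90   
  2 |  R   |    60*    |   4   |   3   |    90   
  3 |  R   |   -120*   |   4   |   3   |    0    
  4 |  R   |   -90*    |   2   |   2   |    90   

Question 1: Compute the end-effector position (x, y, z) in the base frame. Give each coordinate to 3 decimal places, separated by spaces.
after link 1: o_1 = (0.0000, 0.0000, 0.0000)
after link 2: o_2 = (-2.7141, -3.2990, 2.5981)
after link 3: o_3 = (0.8929, -4.3505, -0.7010)
after link 4: o_4 = (0.4599, -5.6005, -3.2010)

0.460 -5.600 -3.201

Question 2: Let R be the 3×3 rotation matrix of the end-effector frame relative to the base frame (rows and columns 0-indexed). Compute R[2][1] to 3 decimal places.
End-effector y-axis (col 1 of R) = (0.4330,-0.7500,-0.5000)
R[2][1] = -0.5000

-0.500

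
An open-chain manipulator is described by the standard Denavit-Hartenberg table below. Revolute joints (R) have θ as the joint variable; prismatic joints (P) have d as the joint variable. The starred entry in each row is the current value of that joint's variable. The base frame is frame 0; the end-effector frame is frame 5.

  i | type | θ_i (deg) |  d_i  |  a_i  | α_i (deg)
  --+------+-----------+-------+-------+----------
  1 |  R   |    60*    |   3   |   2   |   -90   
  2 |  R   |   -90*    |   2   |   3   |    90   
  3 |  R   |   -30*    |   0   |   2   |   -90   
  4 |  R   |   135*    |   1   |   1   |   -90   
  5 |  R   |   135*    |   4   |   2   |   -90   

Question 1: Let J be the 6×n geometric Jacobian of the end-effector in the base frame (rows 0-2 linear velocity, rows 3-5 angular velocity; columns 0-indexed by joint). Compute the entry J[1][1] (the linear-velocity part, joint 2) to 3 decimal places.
2.017

axis z_1 = (-0.8660,0.5000,0.0000); lever o_n−o_1 = (-3.2139,-1.7486,2.3291)
cross product → J_v[:, 1] = (1.1646,2.0171,3.1213)
J_ω[:, 1] = z_1
entry J[1][1] = 2.0171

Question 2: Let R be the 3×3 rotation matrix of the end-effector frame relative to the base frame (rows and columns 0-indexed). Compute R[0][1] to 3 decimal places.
End-effector y-axis (col 1 of R) = (0.6597,0.4356,0.6124)
R[0][1] = 0.6597

0.660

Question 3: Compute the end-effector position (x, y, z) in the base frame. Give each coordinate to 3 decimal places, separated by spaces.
-2.214 -0.017 5.329

after link 1: o_1 = (1.0000, 1.7321, 3.0000)
after link 2: o_2 = (-0.7321, 2.7321, 6.0000)
after link 3: o_3 = (0.1340, 2.2321, 7.7321)
after link 4: o_4 = (-0.5687, 3.4542, 7.6197)
after link 5: o_5 = (-2.2139, -0.0166, 5.3291)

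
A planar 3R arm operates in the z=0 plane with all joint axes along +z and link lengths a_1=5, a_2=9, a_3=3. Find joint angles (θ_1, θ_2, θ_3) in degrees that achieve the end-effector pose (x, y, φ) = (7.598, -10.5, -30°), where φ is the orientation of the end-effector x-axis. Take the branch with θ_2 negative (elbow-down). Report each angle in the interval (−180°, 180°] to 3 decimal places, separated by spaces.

-0.000 -90.000 60.000

wrist centre = target − a_3·(cos φ, sin φ) = (4.9999, -9.0000)
cos θ_2 = (105.9992−5²−9²)/(2·5·9) = -0.0000; θ_2 = -90.0005° (elbow-down)
β = atan2(-9.0000,4.9999) = -60.9458°; ψ = atan2(-9.0000,4.9999) = -60.9458°
θ_1 = β − ψ = -0.0000°
θ_3 = φ − θ_1 − θ_2 = 60.0005° (wrapped to (-180°,180°])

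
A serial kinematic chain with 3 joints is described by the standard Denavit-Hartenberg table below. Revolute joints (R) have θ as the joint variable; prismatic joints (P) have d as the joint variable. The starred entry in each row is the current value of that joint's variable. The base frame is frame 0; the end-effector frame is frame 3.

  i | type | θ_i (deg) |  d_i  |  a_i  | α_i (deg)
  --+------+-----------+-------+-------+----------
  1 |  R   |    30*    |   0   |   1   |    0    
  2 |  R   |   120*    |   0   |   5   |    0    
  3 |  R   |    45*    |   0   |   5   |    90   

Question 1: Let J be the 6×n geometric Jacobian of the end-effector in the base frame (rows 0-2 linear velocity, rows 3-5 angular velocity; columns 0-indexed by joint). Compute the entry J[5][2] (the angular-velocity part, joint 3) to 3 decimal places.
1.000

axis z_2 = (0.0000,0.0000,1.0000); lever o_n−o_2 = (-4.8296,-1.2941,0.0000)
cross product → J_v[:, 2] = (1.2941,-4.8296,0.0000)
J_ω[:, 2] = z_2
entry J[5][2] = 1.0000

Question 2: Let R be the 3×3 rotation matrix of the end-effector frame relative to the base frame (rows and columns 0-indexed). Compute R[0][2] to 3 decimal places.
End-effector z-axis (col 2 of R) = (-0.2588,0.9659,0.0000)
R[0][2] = -0.2588

-0.259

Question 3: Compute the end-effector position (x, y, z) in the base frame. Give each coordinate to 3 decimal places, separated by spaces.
after link 1: o_1 = (0.8660, 0.5000, 0.0000)
after link 2: o_2 = (-3.4641, 3.0000, 0.0000)
after link 3: o_3 = (-8.2937, 1.7059, 0.0000)

-8.294 1.706 0.000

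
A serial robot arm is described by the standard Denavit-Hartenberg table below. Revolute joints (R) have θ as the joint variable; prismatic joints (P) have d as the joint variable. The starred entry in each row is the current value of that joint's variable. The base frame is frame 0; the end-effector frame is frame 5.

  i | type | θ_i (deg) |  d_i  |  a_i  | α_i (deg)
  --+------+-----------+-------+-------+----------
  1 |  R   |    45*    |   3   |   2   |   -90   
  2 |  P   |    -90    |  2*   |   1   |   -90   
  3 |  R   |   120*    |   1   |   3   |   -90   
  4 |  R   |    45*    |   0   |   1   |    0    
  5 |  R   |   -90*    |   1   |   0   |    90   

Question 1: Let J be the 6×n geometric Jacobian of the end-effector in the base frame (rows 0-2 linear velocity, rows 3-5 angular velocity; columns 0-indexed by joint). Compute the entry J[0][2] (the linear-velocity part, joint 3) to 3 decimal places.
axis z_2 = (0.7071,0.7071,-0.0000); lever o_n−o_2 = (2.1237,-1.7095,-2.7196)
cross product → J_v[:, 2] = (-1.9230,1.9230,-2.7104)
J_ω[:, 2] = z_2
entry J[0][2] = -1.9230

-1.923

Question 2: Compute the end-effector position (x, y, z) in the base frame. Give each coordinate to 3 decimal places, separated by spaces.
after link 1: o_1 = (1.4142, 1.4142, 3.0000)
after link 2: o_2 = (0.0000, 2.8284, 4.0000)
after link 3: o_3 = (2.5442, 1.6984, 2.5000)
after link 4: o_4 = (2.4772, 0.7654, 2.1464)
after link 5: o_5 = (2.1237, 1.1190, 1.2804)

2.124 1.119 1.280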